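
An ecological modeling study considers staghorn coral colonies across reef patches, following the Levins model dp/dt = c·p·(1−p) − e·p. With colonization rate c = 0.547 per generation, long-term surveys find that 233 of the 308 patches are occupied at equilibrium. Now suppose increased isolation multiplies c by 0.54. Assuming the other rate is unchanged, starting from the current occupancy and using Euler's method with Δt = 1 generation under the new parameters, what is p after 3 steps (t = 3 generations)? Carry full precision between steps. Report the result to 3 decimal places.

0.651

Observed p* = 233/308 = 0.75649.
Balance c(1−p*) = e gives e = 0.547×(1 − 0.75649) = 0.13320.
Starting from p₀ = 0.75649; update p ← p + (dp/dt)·Δt with the new parameters.
step 1: Δp = -0.04635, p = 0.71014
step 2: Δp = -0.03379, p = 0.67635
step 3: Δp = -0.02543, p = 0.65092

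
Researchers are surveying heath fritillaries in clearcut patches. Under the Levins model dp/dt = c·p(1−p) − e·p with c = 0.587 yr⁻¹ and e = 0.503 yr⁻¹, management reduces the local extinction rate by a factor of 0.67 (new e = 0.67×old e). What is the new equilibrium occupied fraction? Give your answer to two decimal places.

Before: p* = 1 − 0.503/0.587 = 0.1431.
After the change, c = 0.587, e = 0.33701, so p* = 1 − 0.33701/0.587 = 0.4259.

0.43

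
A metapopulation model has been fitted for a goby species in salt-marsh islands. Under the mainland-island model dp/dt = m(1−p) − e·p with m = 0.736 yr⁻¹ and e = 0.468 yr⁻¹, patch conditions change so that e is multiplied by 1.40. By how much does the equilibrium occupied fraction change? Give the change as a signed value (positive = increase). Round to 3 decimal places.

-0.082

Before: p* = 0.736/(0.736+0.468) = 0.6113.
After: m = 0.736, e = 0.6552; p* = 0.736/1.3912 = 0.5290.
Δp* = 0.5290 − 0.6113 = -0.0823.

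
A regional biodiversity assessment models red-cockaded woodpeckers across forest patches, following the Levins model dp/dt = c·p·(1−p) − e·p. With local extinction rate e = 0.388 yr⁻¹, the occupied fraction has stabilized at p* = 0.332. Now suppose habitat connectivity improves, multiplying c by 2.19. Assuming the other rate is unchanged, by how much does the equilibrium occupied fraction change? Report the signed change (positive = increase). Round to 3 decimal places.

0.363

Balance c(1−p*) = e gives c = e/(1 − 0.33200) = 0.388/0.66800 = 0.58084.
New p* = 1 − e/c = 1 − 0.38800/1.27204 = 0.69498.
Δp* = 0.69498 − 0.33200 = +0.36298.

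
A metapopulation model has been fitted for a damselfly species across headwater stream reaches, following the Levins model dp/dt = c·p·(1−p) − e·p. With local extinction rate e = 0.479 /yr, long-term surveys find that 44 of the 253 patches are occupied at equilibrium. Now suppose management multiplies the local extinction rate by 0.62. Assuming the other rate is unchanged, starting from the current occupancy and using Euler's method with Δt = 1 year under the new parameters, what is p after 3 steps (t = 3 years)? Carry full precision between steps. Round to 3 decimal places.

0.274

Observed p* = 44/253 = 0.17391.
Balance c(1−p*) = e gives c = e/(1 − 0.17391) = 0.479/0.82609 = 0.57984.
Starting from p₀ = 0.17391; update p ← p + (dp/dt)·Δt with the new parameters.
  1  |  dp/dt·Δt = +0.031656  |  p_1 = 0.205569
  2  |  dp/dt·Δt = +0.033644  |  p_2 = 0.239213
  3  |  dp/dt·Δt = +0.034484  |  p_3 = 0.273697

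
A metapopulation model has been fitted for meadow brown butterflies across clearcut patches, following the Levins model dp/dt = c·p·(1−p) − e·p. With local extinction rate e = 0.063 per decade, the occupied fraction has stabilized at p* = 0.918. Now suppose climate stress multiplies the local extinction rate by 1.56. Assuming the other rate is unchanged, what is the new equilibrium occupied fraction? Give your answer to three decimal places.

0.872

Balance c(1−p*) = e gives c = e/(1 − 0.91800) = 0.063/0.08200 = 0.76829.
New p* = 1 − e/c = 1 − 0.09828/0.76829 = 0.87208.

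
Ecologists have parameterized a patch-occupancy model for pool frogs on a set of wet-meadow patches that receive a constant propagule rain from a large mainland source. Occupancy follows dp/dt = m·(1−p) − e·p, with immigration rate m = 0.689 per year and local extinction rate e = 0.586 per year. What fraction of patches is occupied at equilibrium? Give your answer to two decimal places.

0.54

Setting dp/dt = 0: m − m·p* = e·p*, so m = (m+e)·p*.
p* = m/(m+e) = 0.689/(0.689+0.586) = 0.689/1.2750 = 0.5404.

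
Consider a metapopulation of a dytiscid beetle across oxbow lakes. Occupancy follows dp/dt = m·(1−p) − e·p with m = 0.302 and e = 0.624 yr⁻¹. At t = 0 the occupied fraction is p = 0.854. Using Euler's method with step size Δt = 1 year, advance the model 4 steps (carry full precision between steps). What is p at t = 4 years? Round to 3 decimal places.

0.326

Update rule: p ← p + [m·(1−p) − e·p]·Δt with Δt = 1.
t = 1: p = 0.85400 + (-0.48880) = 0.36520
t = 2: p = 0.36520 + (-0.03617) = 0.32902
t = 3: p = 0.32902 + (-0.00268) = 0.32635
t = 4: p = 0.32635 + (-0.00020) = 0.32615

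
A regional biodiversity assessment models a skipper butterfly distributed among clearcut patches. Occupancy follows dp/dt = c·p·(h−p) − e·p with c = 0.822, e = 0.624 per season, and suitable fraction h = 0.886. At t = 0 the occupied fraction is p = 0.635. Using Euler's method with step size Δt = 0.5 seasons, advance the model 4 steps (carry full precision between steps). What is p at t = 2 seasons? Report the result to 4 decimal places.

0.3351

Update rule: p ← p + [c·p·(h−p) − e·p]·Δt with Δt = 0.5.
t = 0.5: p = 0.63500 + (-0.13261) = 0.50239
t = 1: p = 0.50239 + (-0.07754) = 0.42485
t = 1.5: p = 0.42485 + (-0.05203) = 0.37282
t = 2: p = 0.37282 + (-0.03769) = 0.33513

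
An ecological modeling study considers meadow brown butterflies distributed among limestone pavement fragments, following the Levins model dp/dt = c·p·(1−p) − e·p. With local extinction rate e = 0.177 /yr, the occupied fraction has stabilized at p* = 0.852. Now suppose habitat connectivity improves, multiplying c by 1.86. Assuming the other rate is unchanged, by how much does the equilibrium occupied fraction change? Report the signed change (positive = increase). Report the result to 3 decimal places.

Balance c(1−p*) = e gives c = e/(1 − 0.85200) = 0.177/0.14800 = 1.19595.
New p* = 1 − e/c = 1 − 0.17700/2.22447 = 0.92043.
Δp* = 0.92043 − 0.85200 = +0.06843.

0.068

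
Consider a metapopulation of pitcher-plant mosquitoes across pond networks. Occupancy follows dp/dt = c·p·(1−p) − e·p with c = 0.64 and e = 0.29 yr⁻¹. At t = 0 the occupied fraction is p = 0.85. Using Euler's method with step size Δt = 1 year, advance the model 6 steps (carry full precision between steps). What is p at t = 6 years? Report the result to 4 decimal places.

Update rule: p ← p + [c·p·(1−p) − e·p]·Δt with Δt = 1.
p: 0.85000 → 0.68510  (Δp = -0.16490)
p: 0.68510 → 0.62449  (Δp = -0.06061)
p: 0.62449 → 0.59347  (Δp = -0.03102)
p: 0.59347 → 0.57577  (Δp = -0.01770)
p: 0.57577 → 0.56512  (Δp = -0.01065)
p: 0.56512 → 0.55852  (Δp = -0.00660)

0.5585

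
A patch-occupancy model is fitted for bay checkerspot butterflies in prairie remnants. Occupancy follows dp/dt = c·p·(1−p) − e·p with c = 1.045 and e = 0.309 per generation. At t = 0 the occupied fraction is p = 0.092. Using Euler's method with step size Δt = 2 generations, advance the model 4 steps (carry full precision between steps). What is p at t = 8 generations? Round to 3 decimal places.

Update rule: p ← p + [c·p·(1−p) − e·p]·Δt with Δt = 2.
  1  |  dp/dt·Δt = +0.117734  |  p_1 = 0.209734
  2  |  dp/dt·Δt = +0.216793  |  p_2 = 0.426527
  3  |  dp/dt·Δt = +0.247624  |  p_3 = 0.674151
  4  |  dp/dt·Δt = +0.042488  |  p_4 = 0.716639

0.717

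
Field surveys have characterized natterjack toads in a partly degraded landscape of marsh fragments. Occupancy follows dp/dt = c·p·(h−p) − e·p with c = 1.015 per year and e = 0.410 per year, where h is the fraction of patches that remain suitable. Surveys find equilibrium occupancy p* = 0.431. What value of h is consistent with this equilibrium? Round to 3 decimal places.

At equilibrium c(h−p*) = e, so h = p* + e/c.
h = 0.431 + 0.410/1.015 = 0.431 + 0.4039 = 0.8349.

0.835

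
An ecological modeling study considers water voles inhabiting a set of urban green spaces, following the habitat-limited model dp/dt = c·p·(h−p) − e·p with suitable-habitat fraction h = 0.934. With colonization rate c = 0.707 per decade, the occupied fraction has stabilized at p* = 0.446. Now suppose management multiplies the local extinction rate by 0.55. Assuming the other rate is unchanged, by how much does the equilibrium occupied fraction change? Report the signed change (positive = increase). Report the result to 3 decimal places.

0.220

Balance c(h−p*) = e gives e = 0.707×(0.934 − 0.44600) = 0.34502.
New p* = 0.934 − e/c = 0.934 − 0.18976/0.70700 = 0.66560.
Δp* = 0.66560 − 0.44600 = +0.21960.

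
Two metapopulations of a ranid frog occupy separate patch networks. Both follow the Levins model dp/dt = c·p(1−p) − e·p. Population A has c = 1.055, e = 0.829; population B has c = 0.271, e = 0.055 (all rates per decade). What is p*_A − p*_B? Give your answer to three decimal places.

A: p*_A = 1 − 0.829/1.055 = 0.2142.
B: p*_B = 1 − 0.055/0.271 = 0.7970.
p*_A − p*_B = 0.2142 − 0.7970 = -0.5828.

-0.583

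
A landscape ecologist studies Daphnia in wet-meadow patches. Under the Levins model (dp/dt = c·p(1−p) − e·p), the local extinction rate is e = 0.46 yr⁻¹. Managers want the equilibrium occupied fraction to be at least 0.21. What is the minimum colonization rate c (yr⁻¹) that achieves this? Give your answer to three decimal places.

0.582

p* = 1 − e/c ≥ 0.21 requires e/c ≤ 0.7900, i.e. c ≥ e/0.7900.
c_min = 0.46/0.7900 = 0.5823.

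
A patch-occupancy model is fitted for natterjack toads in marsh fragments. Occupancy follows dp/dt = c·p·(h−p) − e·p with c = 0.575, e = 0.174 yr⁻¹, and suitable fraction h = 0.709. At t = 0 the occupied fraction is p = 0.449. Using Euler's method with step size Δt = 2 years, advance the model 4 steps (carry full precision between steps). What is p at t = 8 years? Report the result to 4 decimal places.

Update rule: p ← p + [c·p·(h−p) − e·p]·Δt with Δt = 2.
t = 2: p = 0.44900 + (-0.02200) = 0.42700
t = 4: p = 0.42700 + (-0.01012) = 0.41688
t = 6: p = 0.41688 + (-0.00503) = 0.41185
t = 8: p = 0.41185 + (-0.00259) = 0.40927

0.4093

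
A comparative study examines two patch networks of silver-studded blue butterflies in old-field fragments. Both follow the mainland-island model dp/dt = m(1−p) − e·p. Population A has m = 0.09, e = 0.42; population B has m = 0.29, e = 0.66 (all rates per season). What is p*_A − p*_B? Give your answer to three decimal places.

-0.129

A: p*_A = m/(m+e) = 0.09/0.5100 = 0.1765.
B: p*_B = 0.29/0.9500 = 0.3053.
p*_A − p*_B = 0.1765 − 0.3053 = -0.1288.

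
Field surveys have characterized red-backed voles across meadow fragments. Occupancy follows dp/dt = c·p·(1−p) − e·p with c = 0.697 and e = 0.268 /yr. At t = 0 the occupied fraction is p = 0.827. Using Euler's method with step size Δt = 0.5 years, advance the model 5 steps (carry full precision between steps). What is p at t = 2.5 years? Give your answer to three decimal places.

Update rule: p ← p + [c·p·(1−p) − e·p]·Δt with Δt = 0.5.
step 1: Δp = -0.06096, p = 0.76604
step 2: Δp = -0.04019, p = 0.72585
step 3: Δp = -0.02792, p = 0.69794
step 4: Δp = -0.02005, p = 0.67788
step 5: Δp = -0.01474, p = 0.66314

0.663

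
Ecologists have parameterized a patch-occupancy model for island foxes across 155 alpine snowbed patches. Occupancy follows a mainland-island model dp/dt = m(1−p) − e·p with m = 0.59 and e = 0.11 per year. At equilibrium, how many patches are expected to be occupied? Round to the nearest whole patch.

131

p* = m/(m+e) = 0.59/0.7000 = 0.8429.
Expected occupied patches = N × p* = 155 × 0.8429 = 130.64 ≈ 131.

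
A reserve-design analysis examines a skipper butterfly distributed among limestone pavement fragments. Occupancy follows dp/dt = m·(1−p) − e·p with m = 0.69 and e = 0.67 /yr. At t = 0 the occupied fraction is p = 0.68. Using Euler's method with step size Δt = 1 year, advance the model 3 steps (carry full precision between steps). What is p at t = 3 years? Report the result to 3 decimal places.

0.499

Update rule: p ← p + [m·(1−p) − e·p]·Δt with Δt = 1.
t = 1: p = 0.68000 + (-0.23480) = 0.44520
t = 2: p = 0.44520 + (+0.08453) = 0.52973
t = 3: p = 0.52973 + (-0.03043) = 0.49930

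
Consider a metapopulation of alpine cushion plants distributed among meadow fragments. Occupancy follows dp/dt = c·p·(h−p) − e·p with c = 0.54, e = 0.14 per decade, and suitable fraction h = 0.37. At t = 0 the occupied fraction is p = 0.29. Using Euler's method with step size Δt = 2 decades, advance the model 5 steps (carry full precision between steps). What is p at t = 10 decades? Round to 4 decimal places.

Update rule: p ← p + [c·p·(h−p) − e·p]·Δt with Δt = 2.
p: 0.29000 → 0.23386  (Δp = -0.05614)
p: 0.23386 → 0.20276  (Δp = -0.03109)
p: 0.20276 → 0.18261  (Δp = -0.02015)
p: 0.18261 → 0.16844  (Δp = -0.01417)
p: 0.16844 → 0.15794  (Δp = -0.01050)

0.1579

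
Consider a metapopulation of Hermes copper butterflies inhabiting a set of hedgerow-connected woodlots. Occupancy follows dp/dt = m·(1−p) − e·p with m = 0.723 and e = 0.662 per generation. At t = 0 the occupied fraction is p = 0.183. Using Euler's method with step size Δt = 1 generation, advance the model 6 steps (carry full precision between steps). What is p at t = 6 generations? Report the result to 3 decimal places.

0.521

Update rule: p ← p + [m·(1−p) − e·p]·Δt with Δt = 1.
  1  |  dp/dt·Δt = +0.469545  |  p_1 = 0.652545
  2  |  dp/dt·Δt = -0.180775  |  p_2 = 0.471770
  3  |  dp/dt·Δt = +0.069598  |  p_3 = 0.541368
  4  |  dp/dt·Δt = -0.026795  |  p_4 = 0.514573
  5  |  dp/dt·Δt = +0.010316  |  p_5 = 0.524889
  6  |  dp/dt·Δt = -0.003972  |  p_6 = 0.520918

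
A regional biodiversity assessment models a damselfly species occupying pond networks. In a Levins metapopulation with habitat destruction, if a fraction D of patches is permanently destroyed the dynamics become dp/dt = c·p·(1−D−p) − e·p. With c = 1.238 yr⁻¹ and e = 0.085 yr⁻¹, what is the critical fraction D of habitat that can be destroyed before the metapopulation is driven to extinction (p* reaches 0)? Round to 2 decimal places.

The nontrivial equilibrium is p* = (1−D) − e/c; extinction occurs when this hits zero.
So D_crit = 1 − e/c = 1 − 0.085/1.238 = 1 − 0.0687 = 0.9313.
This equals the undisturbed p*, a classic result of Lande's extension.

0.93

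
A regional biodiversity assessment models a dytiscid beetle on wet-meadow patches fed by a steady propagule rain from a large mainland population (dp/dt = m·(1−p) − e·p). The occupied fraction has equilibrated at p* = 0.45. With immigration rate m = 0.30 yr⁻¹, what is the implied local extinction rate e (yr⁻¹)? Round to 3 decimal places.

0.367

At equilibrium m(1−p*) = e·p*, so e = m(1−p*)/p*.
e = 0.30 × 0.5500 / 0.45 = 0.3667.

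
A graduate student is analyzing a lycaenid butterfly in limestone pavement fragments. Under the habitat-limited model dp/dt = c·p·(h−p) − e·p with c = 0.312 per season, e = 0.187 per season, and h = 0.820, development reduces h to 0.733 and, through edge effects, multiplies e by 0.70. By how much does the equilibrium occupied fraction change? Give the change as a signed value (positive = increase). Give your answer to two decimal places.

Before: p* = h − e/c = 0.820 − 0.187/0.312 = 0.820 − 0.5994 = 0.2206.
After: c = 0.312, e = 0.1309, h = 0.733; p* = 0.733 − 0.1309/0.312 = 0.3134.
Δp* = 0.3134 − 0.2206 = +0.0928.

0.09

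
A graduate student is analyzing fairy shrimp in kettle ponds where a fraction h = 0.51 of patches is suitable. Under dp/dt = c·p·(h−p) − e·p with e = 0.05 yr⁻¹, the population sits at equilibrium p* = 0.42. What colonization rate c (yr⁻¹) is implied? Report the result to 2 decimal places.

At equilibrium c(h−p*) = e, so c = e/(h−p*).
c = 0.05/(0.51 − 0.42) = 0.05/0.0900 = 0.5556.

0.56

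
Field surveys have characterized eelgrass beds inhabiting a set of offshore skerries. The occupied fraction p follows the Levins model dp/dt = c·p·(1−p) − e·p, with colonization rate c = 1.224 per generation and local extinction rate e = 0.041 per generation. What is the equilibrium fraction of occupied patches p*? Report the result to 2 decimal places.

At equilibrium, colonization balances extinction: c·p*·(1−p*) = e·p*.
So p* = 1 − e/c = 1 − 0.041/1.224 = 1 − 0.0335 = 0.9665.

0.97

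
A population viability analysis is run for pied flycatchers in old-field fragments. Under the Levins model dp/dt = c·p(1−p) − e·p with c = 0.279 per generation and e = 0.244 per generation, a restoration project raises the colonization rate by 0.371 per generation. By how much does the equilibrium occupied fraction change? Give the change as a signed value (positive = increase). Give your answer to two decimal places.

Before: p* = 1 − 0.244/0.279 = 0.1254.
After the change, c = 0.65, e = 0.244, so p* = 1 − 0.244/0.65 = 0.6246.
Δp* = 0.6246 − 0.1254 = +0.4992.

0.50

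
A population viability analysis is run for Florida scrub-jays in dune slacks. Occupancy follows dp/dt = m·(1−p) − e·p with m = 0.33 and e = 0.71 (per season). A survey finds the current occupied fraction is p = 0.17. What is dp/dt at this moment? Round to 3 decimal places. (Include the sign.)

0.153

Colonization term: m·(1−p) = 0.33×0.8300 = 0.27390.
Extinction term: e·p = 0.12070.
dp/dt = 0.27390 − 0.12070 = 0.15320.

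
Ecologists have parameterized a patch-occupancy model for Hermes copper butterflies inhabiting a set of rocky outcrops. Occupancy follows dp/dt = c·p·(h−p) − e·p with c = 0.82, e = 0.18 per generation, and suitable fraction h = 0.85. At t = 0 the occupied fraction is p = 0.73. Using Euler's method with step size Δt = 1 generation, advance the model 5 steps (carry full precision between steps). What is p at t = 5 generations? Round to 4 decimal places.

Update rule: p ← p + [c·p·(h−p) − e·p]·Δt with Δt = 1.
  1  |  dp/dt·Δt = -0.059568  |  p_1 = 0.670432
  2  |  dp/dt·Δt = -0.021959  |  p_2 = 0.648473
  3  |  dp/dt·Δt = -0.009563  |  p_3 = 0.638909
  4  |  dp/dt·Δt = -0.004412  |  p_4 = 0.634497
  5  |  dp/dt·Δt = -0.002086  |  p_5 = 0.632411

0.6324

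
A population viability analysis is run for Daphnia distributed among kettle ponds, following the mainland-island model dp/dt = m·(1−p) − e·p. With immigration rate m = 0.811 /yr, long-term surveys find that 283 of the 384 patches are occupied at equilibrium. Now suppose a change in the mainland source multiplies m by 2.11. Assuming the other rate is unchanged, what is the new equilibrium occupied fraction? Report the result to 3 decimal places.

0.855

Observed p* = 283/384 = 0.73698.
Balance m(1−p*) = e·p* gives e = m(1−p*)/p* = 0.811×0.26302/0.73698 = 0.28944.
New p* = m/(m+e) = 1.71121/(1.71121+0.28944) = 0.85533.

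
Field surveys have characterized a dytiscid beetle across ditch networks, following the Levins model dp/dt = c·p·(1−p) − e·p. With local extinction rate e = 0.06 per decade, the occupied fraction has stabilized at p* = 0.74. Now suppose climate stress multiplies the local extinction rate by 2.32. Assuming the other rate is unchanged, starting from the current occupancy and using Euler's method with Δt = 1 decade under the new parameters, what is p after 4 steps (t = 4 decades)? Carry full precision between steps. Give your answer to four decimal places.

0.5730

Balance c(1−p*) = e gives c = e/(1 − 0.74000) = 0.06/0.26000 = 0.23077.
Starting from p₀ = 0.74000; update p ← p + (dp/dt)·Δt with the new parameters.
p: 0.74000 → 0.68139  (Δp = -0.05861)
p: 0.68139 → 0.63664  (Δp = -0.04475)
p: 0.63664 → 0.60140  (Δp = -0.03524)
p: 0.60140 → 0.57301  (Δp = -0.02840)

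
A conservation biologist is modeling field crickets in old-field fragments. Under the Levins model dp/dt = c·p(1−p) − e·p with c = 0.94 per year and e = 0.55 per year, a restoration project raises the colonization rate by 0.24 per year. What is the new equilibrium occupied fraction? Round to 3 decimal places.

0.534

Before: p* = 1 − 0.55/0.94 = 0.4149.
After the change, c = 1.18, e = 0.55, so p* = 1 − 0.55/1.18 = 0.5339.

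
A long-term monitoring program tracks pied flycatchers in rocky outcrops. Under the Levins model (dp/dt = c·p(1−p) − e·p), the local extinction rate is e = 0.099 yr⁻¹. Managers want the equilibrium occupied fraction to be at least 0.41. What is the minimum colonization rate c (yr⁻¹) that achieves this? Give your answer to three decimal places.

0.168

p* = 1 − e/c ≥ 0.41 requires e/c ≤ 0.5900, i.e. c ≥ e/0.5900.
c_min = 0.099/0.5900 = 0.1678.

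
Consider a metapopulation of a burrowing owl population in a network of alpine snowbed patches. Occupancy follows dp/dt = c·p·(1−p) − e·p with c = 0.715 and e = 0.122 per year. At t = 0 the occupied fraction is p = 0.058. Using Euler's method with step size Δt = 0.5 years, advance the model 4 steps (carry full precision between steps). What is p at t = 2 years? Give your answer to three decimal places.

0.149

Update rule: p ← p + [c·p·(1−p) − e·p]·Δt with Δt = 0.5.
step 1: Δp = +0.01599, p = 0.07399
step 2: Δp = +0.01998, p = 0.09398
step 3: Δp = +0.02471, p = 0.11868
step 4: Δp = +0.03015, p = 0.14884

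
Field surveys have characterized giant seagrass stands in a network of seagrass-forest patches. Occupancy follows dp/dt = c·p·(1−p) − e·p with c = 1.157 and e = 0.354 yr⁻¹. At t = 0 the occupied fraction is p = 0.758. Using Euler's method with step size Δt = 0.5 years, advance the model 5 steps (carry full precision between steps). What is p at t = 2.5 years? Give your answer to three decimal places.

0.698

Update rule: p ← p + [c·p·(1−p) − e·p]·Δt with Δt = 0.5.
step 1: Δp = -0.02805, p = 0.72995
step 2: Δp = -0.01517, p = 0.71479
step 3: Δp = -0.00858, p = 0.70621
step 4: Δp = -0.00497, p = 0.70123
step 5: Δp = -0.00292, p = 0.69831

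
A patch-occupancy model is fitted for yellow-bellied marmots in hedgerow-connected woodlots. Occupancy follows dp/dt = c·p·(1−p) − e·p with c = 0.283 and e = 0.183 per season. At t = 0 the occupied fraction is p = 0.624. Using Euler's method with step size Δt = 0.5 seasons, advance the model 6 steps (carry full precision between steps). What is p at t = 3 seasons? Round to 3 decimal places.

0.516

Update rule: p ← p + [c·p·(1−p) − e·p]·Δt with Δt = 0.5.
p: 0.62400 → 0.60010  (Δp = -0.02390)
p: 0.60010 → 0.57915  (Δp = -0.02095)
p: 0.57915 → 0.56065  (Δp = -0.01850)
p: 0.56065 → 0.54420  (Δp = -0.01644)
p: 0.54420 → 0.52951  (Δp = -0.01470)
p: 0.52951 → 0.51631  (Δp = -0.01320)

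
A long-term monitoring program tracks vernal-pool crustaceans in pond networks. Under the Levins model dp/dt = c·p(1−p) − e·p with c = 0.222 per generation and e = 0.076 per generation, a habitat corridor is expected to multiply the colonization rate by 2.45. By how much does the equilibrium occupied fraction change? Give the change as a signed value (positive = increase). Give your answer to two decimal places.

0.20

Before: p* = 1 − 0.076/0.222 = 0.6577.
After the change, c = 0.5439, e = 0.076, so p* = 1 − 0.076/0.5439 = 0.8603.
Δp* = 0.8603 − 0.6577 = +0.2026.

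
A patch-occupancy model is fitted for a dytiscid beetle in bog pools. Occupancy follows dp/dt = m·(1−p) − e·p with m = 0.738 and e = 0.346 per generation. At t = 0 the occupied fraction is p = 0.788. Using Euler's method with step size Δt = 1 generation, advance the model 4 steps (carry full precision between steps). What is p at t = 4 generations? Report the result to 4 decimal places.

Update rule: p ← p + [m·(1−p) − e·p]·Δt with Δt = 1.
t = 1: p = 0.78800 + (-0.11619) = 0.67181
t = 2: p = 0.67181 + (+0.00976) = 0.68157
t = 3: p = 0.68157 + (-0.00082) = 0.68075
t = 4: p = 0.68075 + (+0.00007) = 0.68082

0.6808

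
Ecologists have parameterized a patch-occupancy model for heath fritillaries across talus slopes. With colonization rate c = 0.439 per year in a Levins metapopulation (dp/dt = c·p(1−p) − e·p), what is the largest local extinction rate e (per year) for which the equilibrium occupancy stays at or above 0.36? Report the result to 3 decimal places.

1 − e/c ≥ 0.36 ⇒ e ≤ c(1 − 0.36) = 0.439 × 0.6400.
e_max = 0.2810.

0.281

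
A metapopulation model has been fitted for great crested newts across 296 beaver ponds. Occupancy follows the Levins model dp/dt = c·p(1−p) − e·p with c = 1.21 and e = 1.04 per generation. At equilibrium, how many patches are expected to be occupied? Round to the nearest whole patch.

p* = 1 − e/c = 1 − 1.04/1.21 = 0.1405.
Expected occupied patches = N × p* = 296 × 0.1405 = 41.59 ≈ 42.

42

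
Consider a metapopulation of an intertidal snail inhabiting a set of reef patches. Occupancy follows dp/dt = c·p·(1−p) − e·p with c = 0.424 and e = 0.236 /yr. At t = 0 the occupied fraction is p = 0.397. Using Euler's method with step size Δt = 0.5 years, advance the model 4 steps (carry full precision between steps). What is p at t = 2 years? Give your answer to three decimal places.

0.411

Update rule: p ← p + [c·p·(1−p) − e·p]·Δt with Δt = 0.5.
step 1: Δp = +0.00390, p = 0.40090
step 2: Δp = +0.00361, p = 0.40452
step 3: Δp = +0.00333, p = 0.40785
step 4: Δp = +0.00307, p = 0.41092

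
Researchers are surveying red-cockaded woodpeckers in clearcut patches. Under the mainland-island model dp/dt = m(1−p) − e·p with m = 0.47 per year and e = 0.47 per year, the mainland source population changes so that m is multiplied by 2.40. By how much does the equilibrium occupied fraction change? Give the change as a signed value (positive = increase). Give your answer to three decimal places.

Before: p* = 0.47/(0.47+0.47) = 0.5000.
After: m = 1.128, e = 0.47; p* = 1.128/1.5980 = 0.7059.
Δp* = 0.7059 − 0.5000 = +0.2059.

0.206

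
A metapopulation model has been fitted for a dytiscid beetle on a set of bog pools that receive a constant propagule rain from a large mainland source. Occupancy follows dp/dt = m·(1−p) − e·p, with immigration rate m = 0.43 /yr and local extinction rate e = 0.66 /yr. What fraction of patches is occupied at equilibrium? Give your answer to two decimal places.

At equilibrium the propagule rain into empty patches balances local extinction: m(1−p*) = e·p*.
p* = m/(m+e) = 0.43/(0.43+0.66) = 0.43/1.0900 = 0.3945.

0.39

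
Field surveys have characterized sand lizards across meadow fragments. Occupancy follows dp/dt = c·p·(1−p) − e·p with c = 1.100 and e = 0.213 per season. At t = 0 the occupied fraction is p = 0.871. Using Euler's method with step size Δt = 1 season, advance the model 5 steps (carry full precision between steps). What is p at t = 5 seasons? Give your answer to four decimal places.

0.8064

Update rule: p ← p + [c·p·(1−p) − e·p]·Δt with Δt = 1.
step 1: Δp = -0.06193, p = 0.80907
step 2: Δp = -0.00241, p = 0.80666
step 3: Δp = -0.00026, p = 0.80640
step 4: Δp = -0.00003, p = 0.80637
step 5: Δp = -0.00000, p = 0.80636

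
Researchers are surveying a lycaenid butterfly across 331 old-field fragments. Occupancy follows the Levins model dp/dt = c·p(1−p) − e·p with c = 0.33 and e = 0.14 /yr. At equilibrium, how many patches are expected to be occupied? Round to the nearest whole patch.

191

p* = 1 − e/c = 1 − 0.14/0.33 = 0.5758.
Expected occupied patches = N × p* = 331 × 0.5758 = 190.58 ≈ 191.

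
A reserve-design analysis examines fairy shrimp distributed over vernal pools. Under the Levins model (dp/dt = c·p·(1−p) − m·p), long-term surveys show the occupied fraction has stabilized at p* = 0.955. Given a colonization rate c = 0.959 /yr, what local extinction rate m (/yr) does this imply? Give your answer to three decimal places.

At equilibrium c(1−p*) = m.
m = 0.959 × (1 − 0.955) = 0.959 × 0.0450 = 0.0432.

0.043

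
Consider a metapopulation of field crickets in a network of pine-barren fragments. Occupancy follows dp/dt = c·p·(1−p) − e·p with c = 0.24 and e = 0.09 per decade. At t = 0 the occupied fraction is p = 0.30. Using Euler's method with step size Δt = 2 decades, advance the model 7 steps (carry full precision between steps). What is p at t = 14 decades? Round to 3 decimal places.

Update rule: p ← p + [c·p·(1−p) − e·p]·Δt with Δt = 2.
p: 0.30000 → 0.34680  (Δp = +0.04680)
p: 0.34680 → 0.39311  (Δp = +0.04631)
p: 0.39311 → 0.43687  (Δp = +0.04376)
p: 0.43687 → 0.47632  (Δp = +0.03945)
p: 0.47632 → 0.51031  (Δp = +0.03399)
p: 0.51031 → 0.53840  (Δp = +0.02809)
p: 0.53840 → 0.56078  (Δp = +0.02238)

0.561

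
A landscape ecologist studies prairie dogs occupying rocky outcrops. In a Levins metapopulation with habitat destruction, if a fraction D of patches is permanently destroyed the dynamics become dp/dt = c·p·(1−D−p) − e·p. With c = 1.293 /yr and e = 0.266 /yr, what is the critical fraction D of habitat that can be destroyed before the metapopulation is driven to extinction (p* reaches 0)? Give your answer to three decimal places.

The nontrivial equilibrium is p* = (1−D) − e/c; extinction occurs when this hits zero.
So D_crit = 1 − e/c = 1 − 0.266/1.293 = 1 − 0.2057 = 0.7943.
Note this equals the original equilibrium occupancy — the Levins extinction-debt result.

0.794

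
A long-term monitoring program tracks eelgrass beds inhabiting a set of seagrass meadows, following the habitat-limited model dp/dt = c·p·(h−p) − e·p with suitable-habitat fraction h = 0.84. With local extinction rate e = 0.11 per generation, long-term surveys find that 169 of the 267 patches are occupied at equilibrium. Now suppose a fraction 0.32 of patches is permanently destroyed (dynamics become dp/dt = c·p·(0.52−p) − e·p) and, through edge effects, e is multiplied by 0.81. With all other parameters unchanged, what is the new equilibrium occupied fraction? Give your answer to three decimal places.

0.352

Observed p* = 169/267 = 0.63296.
Balance c(h−p*) = e gives c = e/(0.84 − 0.63296) = 0.11/0.20704 = 0.53130.
New p* = 0.52 − e/c = 0.52 − 0.08910/0.53130 = 0.35230.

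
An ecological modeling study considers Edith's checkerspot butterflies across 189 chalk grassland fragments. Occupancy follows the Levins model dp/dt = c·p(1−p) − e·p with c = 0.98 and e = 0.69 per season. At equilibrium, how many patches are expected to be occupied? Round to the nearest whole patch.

56

p* = 1 − e/c = 1 − 0.69/0.98 = 0.2959.
Expected occupied patches = N × p* = 189 × 0.2959 = 55.93 ≈ 56.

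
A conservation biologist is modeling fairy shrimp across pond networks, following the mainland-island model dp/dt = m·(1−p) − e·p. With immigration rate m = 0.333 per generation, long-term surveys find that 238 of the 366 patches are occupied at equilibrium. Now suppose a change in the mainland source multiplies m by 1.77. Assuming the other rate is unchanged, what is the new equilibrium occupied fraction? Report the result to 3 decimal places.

Observed p* = 238/366 = 0.65027.
Balance m(1−p*) = e·p* gives e = m(1−p*)/p* = 0.333×0.34973/0.65027 = 0.17909.
New p* = m/(m+e) = 0.58941/(0.58941+0.17909) = 0.76696.

0.767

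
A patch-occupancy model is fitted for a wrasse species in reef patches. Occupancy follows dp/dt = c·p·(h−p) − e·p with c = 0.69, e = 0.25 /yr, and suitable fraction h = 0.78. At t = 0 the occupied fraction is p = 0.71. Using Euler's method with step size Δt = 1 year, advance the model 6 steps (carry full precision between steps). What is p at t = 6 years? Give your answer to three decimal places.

Update rule: p ← p + [c·p·(h−p) − e·p]·Δt with Δt = 1.
t = 1: p = 0.71000 + (-0.14321) = 0.56679
t = 2: p = 0.56679 + (-0.05832) = 0.50848
t = 3: p = 0.50848 + (-0.03186) = 0.47662
t = 4: p = 0.47662 + (-0.01938) = 0.45724
t = 5: p = 0.45724 + (-0.01248) = 0.44476
t = 6: p = 0.44476 + (-0.00831) = 0.43645

0.436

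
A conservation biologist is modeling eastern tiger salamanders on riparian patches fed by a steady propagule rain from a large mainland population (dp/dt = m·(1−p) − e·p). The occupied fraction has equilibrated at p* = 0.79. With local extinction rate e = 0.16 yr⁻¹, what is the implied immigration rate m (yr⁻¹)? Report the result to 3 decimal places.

At equilibrium m(1−p*) = e·p*, so m = e·p*/(1−p*).
m = 0.16 × 0.79 / 0.2100 = 0.1264/0.2100 = 0.6019.

0.602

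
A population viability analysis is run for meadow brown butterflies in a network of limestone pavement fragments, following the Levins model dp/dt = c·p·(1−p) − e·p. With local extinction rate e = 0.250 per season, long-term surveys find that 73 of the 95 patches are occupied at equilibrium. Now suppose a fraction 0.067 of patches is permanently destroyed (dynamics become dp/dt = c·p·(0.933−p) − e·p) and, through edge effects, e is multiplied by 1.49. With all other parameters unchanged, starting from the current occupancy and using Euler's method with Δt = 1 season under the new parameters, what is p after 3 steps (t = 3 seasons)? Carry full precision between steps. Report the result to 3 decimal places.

Observed p* = 73/95 = 0.76842.
Balance c(1−p*) = e gives c = e/(1 − 0.76842) = 0.250/0.23158 = 1.07955.
Starting from p₀ = 0.76842; update p ← p + (dp/dt)·Δt with the new parameters.
p: 0.76842 → 0.61871  (Δp = -0.14971)
p: 0.61871 → 0.59816  (Δp = -0.02055)
p: 0.59816 → 0.59157  (Δp = -0.00660)

0.592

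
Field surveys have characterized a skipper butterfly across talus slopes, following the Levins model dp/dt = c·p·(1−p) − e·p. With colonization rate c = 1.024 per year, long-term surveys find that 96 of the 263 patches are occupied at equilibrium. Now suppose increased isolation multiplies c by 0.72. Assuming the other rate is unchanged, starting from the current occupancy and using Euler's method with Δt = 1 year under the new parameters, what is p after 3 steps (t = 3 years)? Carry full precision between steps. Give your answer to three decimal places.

Observed p* = 96/263 = 0.36502.
Balance c(1−p*) = e gives e = 1.024×(1 − 0.36502) = 0.65022.
Starting from p₀ = 0.36502; update p ← p + (dp/dt)·Δt with the new parameters.
p: 0.36502 → 0.29856  (Δp = -0.06646)
p: 0.29856 → 0.25883  (Δp = -0.03973)
p: 0.25883 → 0.23197  (Δp = -0.02686)

0.232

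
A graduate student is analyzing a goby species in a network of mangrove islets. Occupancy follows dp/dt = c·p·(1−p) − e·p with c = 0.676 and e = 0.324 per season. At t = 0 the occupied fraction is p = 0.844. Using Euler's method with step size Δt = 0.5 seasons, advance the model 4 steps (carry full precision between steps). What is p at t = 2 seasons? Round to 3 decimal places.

Update rule: p ← p + [c·p·(1−p) − e·p]·Δt with Δt = 0.5.
p: 0.84400 → 0.75177  (Δp = -0.09223)
p: 0.75177 → 0.69306  (Δp = -0.05871)
p: 0.69306 → 0.65269  (Δp = -0.04037)
p: 0.65269 → 0.62357  (Δp = -0.02912)

0.624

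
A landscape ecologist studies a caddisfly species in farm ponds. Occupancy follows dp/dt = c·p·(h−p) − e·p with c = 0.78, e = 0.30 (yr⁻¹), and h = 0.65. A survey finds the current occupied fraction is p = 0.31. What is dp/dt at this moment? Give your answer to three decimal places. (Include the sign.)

Colonization term: c·p·(h−p) = 0.78×0.31×0.3400 = 0.08221.
Extinction term: e·p = 0.09300.
dp/dt = 0.08221 − 0.09300 = -0.01079.

-0.011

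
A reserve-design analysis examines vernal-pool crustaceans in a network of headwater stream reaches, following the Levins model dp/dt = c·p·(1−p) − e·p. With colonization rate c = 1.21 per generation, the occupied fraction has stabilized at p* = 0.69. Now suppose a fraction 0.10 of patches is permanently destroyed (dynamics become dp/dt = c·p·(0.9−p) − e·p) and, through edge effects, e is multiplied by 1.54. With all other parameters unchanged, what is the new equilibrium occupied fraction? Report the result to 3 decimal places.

Balance c(1−p*) = e gives e = 1.21×(1 − 0.69000) = 0.37510.
New p* = 0.9 − e/c = 0.9 − 0.57765/1.21000 = 0.42260.

0.423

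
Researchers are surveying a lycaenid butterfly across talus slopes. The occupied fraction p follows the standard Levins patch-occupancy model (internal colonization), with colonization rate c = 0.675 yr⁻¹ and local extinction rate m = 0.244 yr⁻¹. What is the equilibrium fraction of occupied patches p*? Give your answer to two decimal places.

At equilibrium, colonization balances extinction: c·p*·(1−p*) = m·p*.
So p* = 1 − m/c = 1 − 0.244/0.675 = 1 − 0.3615 = 0.6385.

0.64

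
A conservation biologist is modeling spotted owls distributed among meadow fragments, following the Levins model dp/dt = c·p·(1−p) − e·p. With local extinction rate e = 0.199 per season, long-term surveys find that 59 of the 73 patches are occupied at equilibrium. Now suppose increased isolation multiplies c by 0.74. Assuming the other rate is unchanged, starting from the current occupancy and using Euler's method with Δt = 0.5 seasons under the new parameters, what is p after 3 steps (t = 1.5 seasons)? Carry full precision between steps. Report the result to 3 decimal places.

0.764

Observed p* = 59/73 = 0.80822.
Balance c(1−p*) = e gives c = e/(1 − 0.80822) = 0.199/0.19178 = 1.03764.
Starting from p₀ = 0.80822; update p ← p + (dp/dt)·Δt with the new parameters.
  1  |  dp/dt·Δt = -0.020909  |  p_1 = 0.787311
  2  |  dp/dt·Δt = -0.014048  |  p_2 = 0.773263
  3  |  dp/dt·Δt = -0.009627  |  p_3 = 0.763636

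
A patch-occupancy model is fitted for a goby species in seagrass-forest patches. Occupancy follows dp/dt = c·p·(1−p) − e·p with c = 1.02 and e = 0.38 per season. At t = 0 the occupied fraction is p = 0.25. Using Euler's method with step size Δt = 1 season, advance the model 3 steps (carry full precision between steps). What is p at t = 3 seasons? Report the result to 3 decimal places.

Update rule: p ← p + [c·p·(1−p) − e·p]·Δt with Δt = 1.
step 1: Δp = +0.09625, p = 0.34625
step 2: Δp = +0.09931, p = 0.44556
step 3: Δp = +0.08266, p = 0.52823

0.528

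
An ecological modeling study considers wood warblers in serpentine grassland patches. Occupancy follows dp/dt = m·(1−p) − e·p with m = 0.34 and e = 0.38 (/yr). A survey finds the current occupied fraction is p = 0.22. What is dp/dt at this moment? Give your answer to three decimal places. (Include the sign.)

0.182

Colonization term: m·(1−p) = 0.34×0.7800 = 0.26520.
Extinction term: e·p = 0.08360.
dp/dt = 0.26520 − 0.08360 = 0.18160.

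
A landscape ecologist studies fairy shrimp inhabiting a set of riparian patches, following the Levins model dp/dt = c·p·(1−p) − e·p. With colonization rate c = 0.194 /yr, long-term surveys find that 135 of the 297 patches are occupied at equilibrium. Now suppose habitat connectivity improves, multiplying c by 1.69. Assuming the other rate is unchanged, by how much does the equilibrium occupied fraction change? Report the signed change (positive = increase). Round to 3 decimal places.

Observed p* = 135/297 = 0.45455.
Balance c(1−p*) = e gives e = 0.194×(1 − 0.45455) = 0.10582.
New p* = 1 − e/c = 1 − 0.10582/0.32786 = 0.67724.
Δp* = 0.67724 − 0.45455 = +0.22269.

0.223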